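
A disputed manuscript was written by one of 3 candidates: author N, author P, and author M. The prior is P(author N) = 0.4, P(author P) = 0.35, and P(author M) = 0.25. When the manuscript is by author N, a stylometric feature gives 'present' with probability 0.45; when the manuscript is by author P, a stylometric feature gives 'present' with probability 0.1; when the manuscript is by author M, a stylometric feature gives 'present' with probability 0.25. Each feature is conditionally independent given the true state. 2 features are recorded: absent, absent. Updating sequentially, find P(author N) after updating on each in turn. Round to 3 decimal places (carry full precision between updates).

After 'absent': normaliser = 0.55·0.4000 + 0.9·0.3500 + 0.75·0.2500; P(author N) ≈ 0.3045, P(author P) ≈ 0.4360, P(author M) ≈ 0.2595
After 'absent': normaliser = 0.55·0.3045 + 0.9·0.4360 + 0.75·0.2595; P(author N) ≈ 0.2220, P(author P) ≈ 0.5201, P(author M) ≈ 0.2580

0.222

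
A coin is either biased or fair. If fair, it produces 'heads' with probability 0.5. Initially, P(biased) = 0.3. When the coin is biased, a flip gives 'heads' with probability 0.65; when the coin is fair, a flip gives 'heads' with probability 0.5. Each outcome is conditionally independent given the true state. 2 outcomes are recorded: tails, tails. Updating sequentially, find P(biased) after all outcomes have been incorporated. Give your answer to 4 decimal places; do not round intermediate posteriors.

0.1736

After 'tails': P(biased) = 0.35·0.3000 / (0.35·0.3000 + 0.5·0.7000) ≈ 0.2308
After 'tails': P(biased) = 0.35·0.2308 / (0.35·0.2308 + 0.5·0.7692) ≈ 0.1736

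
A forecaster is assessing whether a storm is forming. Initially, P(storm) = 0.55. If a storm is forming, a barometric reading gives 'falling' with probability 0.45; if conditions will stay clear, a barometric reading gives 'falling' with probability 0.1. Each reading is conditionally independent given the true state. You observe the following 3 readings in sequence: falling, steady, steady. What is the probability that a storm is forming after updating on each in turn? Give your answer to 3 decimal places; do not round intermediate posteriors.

0.673

Each posterior becomes the prior for the next update.
After 'falling': P(storm) = 0.45·0.5500 / (0.45·0.5500 + 0.1·0.4500) ≈ 0.8462
After 'steady': P(storm) = 0.55·0.8462 / (0.55·0.8462 + 0.9·0.1538) ≈ 0.7707
After 'steady': P(storm) = 0.55·0.7707 / (0.55·0.7707 + 0.9·0.2293) ≈ 0.6726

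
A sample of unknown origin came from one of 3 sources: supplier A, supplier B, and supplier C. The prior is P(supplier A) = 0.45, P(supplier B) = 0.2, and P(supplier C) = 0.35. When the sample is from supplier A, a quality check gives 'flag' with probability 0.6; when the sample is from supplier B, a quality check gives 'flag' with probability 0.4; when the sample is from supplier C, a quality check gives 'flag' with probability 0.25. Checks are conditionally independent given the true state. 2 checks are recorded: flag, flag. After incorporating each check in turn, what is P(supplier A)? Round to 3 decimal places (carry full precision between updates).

Apply Bayes' rule sequentially, carrying P(supplier A) forward.
After 'flag': normaliser = 0.6·0.4500 + 0.4·0.2000 + 0.25·0.3500; P(supplier A) ≈ 0.6171, P(supplier B) ≈ 0.1829, P(supplier C) ≈ 0.2000
After 'flag': normaliser = 0.6·0.6171 + 0.4·0.1829 + 0.25·0.2000; P(supplier A) ≈ 0.7504, P(supplier B) ≈ 0.1482, P(supplier C) ≈ 0.1013

0.750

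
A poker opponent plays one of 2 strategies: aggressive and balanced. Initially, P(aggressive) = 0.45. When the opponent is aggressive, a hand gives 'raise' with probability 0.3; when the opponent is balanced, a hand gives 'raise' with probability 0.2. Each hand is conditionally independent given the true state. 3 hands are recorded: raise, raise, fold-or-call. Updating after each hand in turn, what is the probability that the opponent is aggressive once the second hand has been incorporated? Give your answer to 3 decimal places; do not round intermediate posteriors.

After 'raise': P(aggressive) = 0.3·0.4500 / (0.3·0.4500 + 0.2·0.5500) ≈ 0.5510
After 'raise': P(aggressive) = 0.3·0.5510 / (0.3·0.5510 + 0.2·0.4490) ≈ 0.6480

0.648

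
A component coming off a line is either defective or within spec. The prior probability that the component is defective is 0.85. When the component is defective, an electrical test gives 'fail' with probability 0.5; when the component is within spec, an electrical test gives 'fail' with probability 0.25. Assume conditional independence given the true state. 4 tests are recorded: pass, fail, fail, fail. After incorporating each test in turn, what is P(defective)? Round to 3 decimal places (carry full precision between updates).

0.968

Apply Bayes' rule sequentially, carrying P(defective) forward.
After 'pass': P(defective) = 0.5·0.8500 / (0.5·0.8500 + 0.75·0.1500) ≈ 0.7907
After 'fail': P(defective) = 0.5·0.7907 / (0.5·0.7907 + 0.25·0.2093) ≈ 0.8831
After 'fail': P(defective) = 0.5·0.8831 / (0.5·0.8831 + 0.25·0.1169) ≈ 0.9379
After 'fail': P(defective) = 0.5·0.9379 / (0.5·0.9379 + 0.25·0.0621) ≈ 0.9680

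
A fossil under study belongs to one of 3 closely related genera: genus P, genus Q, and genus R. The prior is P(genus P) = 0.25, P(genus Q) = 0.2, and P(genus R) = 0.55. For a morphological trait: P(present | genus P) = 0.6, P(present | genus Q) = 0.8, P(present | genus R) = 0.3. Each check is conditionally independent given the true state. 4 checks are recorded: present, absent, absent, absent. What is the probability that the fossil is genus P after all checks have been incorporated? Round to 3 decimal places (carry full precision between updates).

0.142

After 'present': normaliser = 0.6·0.2500 + 0.8·0.2000 + 0.3·0.5500; P(genus P) ≈ 0.3158, P(genus Q) ≈ 0.3368, P(genus R) ≈ 0.3474
After 'absent': normaliser = 0.4·0.3158 + 0.2·0.3368 + 0.7·0.3474; P(genus P) ≈ 0.2892, P(genus Q) ≈ 0.1542, P(genus R) ≈ 0.5566
After 'absent': normaliser = 0.4·0.2892 + 0.2·0.1542 + 0.7·0.5566; P(genus P) ≈ 0.2157, P(genus Q) ≈ 0.0575, P(genus R) ≈ 0.7267
After 'absent': normaliser = 0.4·0.2157 + 0.2·0.0575 + 0.7·0.7267; P(genus P) ≈ 0.1423, P(genus Q) ≈ 0.0190, P(genus R) ≈ 0.8388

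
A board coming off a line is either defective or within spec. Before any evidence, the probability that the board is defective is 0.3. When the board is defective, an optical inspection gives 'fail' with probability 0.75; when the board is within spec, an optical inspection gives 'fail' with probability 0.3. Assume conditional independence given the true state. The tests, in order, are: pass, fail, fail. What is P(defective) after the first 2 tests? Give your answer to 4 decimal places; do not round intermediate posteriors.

0.2768

After 'pass': P(defective) = 0.25·0.3000 / (0.25·0.3000 + 0.7·0.7000) ≈ 0.1327
After 'fail': P(defective) = 0.75·0.1327 / (0.75·0.1327 + 0.3·0.8673) ≈ 0.2768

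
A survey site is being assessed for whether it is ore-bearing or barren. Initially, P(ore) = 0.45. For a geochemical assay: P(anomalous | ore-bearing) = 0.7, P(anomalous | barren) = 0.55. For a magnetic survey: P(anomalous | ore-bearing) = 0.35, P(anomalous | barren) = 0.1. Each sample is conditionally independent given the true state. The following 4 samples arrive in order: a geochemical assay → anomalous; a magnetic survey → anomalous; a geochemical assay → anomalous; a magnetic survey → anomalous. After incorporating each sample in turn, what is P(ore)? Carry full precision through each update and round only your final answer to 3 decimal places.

After a geochemical assay='anomalous': P(ore) = 0.7·0.4500 / (0.7·0.4500 + 0.55·0.5500) ≈ 0.5101
After a magnetic survey='anomalous': P(ore) = 0.35·0.5101 / (0.35·0.5101 + 0.1·0.4899) ≈ 0.7847
After a geochemical assay='anomalous': P(ore) = 0.7·0.7847 / (0.7·0.7847 + 0.55·0.2153) ≈ 0.8227
After a magnetic survey='anomalous': P(ore) = 0.35·0.8227 / (0.35·0.8227 + 0.1·0.1773) ≈ 0.9420

0.942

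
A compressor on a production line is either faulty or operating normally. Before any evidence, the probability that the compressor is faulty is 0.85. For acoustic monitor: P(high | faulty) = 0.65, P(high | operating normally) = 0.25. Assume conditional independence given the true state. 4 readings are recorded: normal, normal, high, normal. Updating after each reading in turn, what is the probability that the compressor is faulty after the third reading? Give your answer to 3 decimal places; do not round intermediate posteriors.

0.762

Each posterior becomes the prior for the next update.
After 'normal': P(faulty) = 0.35·0.8500 / (0.35·0.8500 + 0.75·0.1500) ≈ 0.7256
After 'normal': P(faulty) = 0.35·0.7256 / (0.35·0.7256 + 0.75·0.2744) ≈ 0.5524
After 'high': P(faulty) = 0.65·0.5524 / (0.65·0.5524 + 0.25·0.4476) ≈ 0.7624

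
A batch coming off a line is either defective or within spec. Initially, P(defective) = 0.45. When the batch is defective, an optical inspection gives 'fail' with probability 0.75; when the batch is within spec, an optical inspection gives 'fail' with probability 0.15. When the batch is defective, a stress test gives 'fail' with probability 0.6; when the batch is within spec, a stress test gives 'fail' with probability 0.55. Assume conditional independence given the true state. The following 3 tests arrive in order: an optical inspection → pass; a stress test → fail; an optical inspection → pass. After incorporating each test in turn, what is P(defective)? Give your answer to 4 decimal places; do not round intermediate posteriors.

0.0717

After an optical inspection='pass': P(defective) = 0.25·0.4500 / (0.25·0.4500 + 0.85·0.5500) ≈ 0.1940
After a stress test='fail': P(defective) = 0.6·0.1940 / (0.6·0.1940 + 0.55·0.8060) ≈ 0.2079
After an optical inspection='pass': P(defective) = 0.25·0.2079 / (0.25·0.2079 + 0.85·0.7921) ≈ 0.0717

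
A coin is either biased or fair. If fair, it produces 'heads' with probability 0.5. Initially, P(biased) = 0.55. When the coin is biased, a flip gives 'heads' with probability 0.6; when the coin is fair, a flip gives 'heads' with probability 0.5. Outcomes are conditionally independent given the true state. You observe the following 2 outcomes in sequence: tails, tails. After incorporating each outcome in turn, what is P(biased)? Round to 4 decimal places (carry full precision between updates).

After 'tails': P(biased) = 0.4·0.5500 / (0.4·0.5500 + 0.5·0.4500) ≈ 0.4944
After 'tails': P(biased) = 0.4·0.4944 / (0.4·0.4944 + 0.5·0.5056) ≈ 0.4389

0.4389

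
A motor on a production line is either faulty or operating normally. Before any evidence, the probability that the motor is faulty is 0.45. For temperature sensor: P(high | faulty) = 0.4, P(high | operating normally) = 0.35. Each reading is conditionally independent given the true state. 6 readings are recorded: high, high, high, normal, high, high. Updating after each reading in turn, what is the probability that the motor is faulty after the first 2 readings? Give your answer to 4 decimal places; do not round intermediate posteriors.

0.5166

Each posterior becomes the prior for the next update.
After 'high': P(faulty) = 0.4·0.4500 / (0.4·0.4500 + 0.35·0.5500) ≈ 0.4832
After 'high': P(faulty) = 0.4·0.4832 / (0.4·0.4832 + 0.35·0.5168) ≈ 0.5166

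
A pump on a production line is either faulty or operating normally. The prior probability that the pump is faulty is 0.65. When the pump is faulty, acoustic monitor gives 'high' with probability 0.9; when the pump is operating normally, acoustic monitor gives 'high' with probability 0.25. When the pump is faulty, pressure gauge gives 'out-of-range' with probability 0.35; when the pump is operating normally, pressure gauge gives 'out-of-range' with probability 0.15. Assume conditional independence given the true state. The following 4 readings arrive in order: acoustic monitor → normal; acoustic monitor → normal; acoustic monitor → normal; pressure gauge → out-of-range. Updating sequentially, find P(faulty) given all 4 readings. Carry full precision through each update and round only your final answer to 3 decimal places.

After acoustic monitor='normal': P(faulty) = 0.1·0.6500 / (0.1·0.6500 + 0.75·0.3500) ≈ 0.1985
After acoustic monitor='normal': P(faulty) = 0.1·0.1985 / (0.1·0.1985 + 0.75·0.8015) ≈ 0.0320
After acoustic monitor='normal': P(faulty) = 0.1·0.0320 / (0.1·0.0320 + 0.75·0.9680) ≈ 0.0044
After pressure gauge='out-of-range': P(faulty) = 0.35·0.0044 / (0.35·0.0044 + 0.15·0.9956) ≈ 0.0102

0.010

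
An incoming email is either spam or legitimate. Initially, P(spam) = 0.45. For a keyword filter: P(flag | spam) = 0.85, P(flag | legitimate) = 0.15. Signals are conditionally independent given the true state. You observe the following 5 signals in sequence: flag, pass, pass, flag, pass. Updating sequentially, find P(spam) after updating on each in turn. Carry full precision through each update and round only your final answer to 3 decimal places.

Each posterior becomes the prior for the next update.
After 'flag': P(spam) = 0.85·0.4500 / (0.85·0.4500 + 0.15·0.5500) ≈ 0.8226
After 'pass': P(spam) = 0.15·0.8226 / (0.15·0.8226 + 0.85·0.1774) ≈ 0.4500
After 'pass': P(spam) = 0.15·0.4500 / (0.15·0.4500 + 0.85·0.5500) ≈ 0.1262
After 'flag': P(spam) = 0.85·0.1262 / (0.85·0.1262 + 0.15·0.8738) ≈ 0.4500
After 'pass': P(spam) = 0.15·0.4500 / (0.15·0.4500 + 0.85·0.5500) ≈ 0.1262

0.126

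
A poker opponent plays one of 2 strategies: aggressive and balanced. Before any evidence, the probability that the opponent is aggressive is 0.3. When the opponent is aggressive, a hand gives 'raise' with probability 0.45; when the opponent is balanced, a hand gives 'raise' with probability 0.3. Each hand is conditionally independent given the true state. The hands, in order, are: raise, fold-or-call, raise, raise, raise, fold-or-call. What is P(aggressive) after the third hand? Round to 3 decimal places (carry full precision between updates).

After 'raise': P(aggressive) = 0.45·0.3000 / (0.45·0.3000 + 0.3·0.7000) ≈ 0.3913
After 'fold-or-call': P(aggressive) = 0.55·0.3913 / (0.55·0.3913 + 0.7·0.6087) ≈ 0.3356
After 'raise': P(aggressive) = 0.45·0.3356 / (0.45·0.3356 + 0.3·0.6644) ≈ 0.4311

0.431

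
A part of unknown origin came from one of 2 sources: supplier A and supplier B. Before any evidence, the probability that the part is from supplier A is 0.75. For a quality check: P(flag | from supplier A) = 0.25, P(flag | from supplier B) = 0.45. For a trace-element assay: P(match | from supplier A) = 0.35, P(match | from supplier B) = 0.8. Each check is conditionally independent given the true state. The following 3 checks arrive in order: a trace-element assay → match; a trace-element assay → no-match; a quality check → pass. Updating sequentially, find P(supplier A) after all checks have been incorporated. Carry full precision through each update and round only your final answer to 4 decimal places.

0.8533

Apply Bayes' rule sequentially, carrying P(supplier A) forward.
After a trace-element assay='match': P(supplier A) = 0.35·0.7500 / (0.35·0.7500 + 0.8·0.2500) ≈ 0.5676
After a trace-element assay='no-match': P(supplier A) = 0.65·0.5676 / (0.65·0.5676 + 0.2·0.4324) ≈ 0.8101
After a quality check='pass': P(supplier A) = 0.75·0.8101 / (0.75·0.8101 + 0.55·0.1899) ≈ 0.8533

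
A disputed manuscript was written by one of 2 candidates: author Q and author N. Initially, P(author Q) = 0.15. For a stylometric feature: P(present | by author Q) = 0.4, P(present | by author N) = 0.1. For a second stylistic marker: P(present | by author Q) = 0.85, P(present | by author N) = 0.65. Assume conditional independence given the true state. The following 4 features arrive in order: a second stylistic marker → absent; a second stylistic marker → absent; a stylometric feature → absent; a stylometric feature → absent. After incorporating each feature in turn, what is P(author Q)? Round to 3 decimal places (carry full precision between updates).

0.014

After a second stylistic marker='absent': P(author Q) = 0.15·0.1500 / (0.15·0.1500 + 0.35·0.8500) ≈ 0.0703
After a second stylistic marker='absent': P(author Q) = 0.15·0.0703 / (0.15·0.0703 + 0.35·0.9297) ≈ 0.0314
After a stylometric feature='absent': P(author Q) = 0.6·0.0314 / (0.6·0.0314 + 0.9·0.9686) ≈ 0.0212
After a stylometric feature='absent': P(author Q) = 0.6·0.0212 / (0.6·0.0212 + 0.9·0.9788) ≈ 0.0142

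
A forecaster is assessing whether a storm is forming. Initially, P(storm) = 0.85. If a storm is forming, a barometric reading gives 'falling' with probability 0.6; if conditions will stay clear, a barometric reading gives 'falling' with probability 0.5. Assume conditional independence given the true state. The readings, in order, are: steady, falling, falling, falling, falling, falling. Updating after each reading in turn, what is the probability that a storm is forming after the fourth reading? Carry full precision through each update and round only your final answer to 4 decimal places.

0.8868

After 'steady': P(storm) = 0.4·0.8500 / (0.4·0.8500 + 0.5·0.1500) ≈ 0.8193
After 'falling': P(storm) = 0.6·0.8193 / (0.6·0.8193 + 0.5·0.1807) ≈ 0.8447
After 'falling': P(storm) = 0.6·0.8447 / (0.6·0.8447 + 0.5·0.1553) ≈ 0.8672
After 'falling': P(storm) = 0.6·0.8672 / (0.6·0.8672 + 0.5·0.1328) ≈ 0.8868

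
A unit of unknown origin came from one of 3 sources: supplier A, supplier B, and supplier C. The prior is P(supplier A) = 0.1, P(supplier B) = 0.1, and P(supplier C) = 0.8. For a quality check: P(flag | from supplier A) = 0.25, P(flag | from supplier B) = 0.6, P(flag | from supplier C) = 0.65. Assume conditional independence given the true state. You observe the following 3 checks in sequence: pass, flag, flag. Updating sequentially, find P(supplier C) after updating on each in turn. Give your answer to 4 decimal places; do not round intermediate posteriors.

Each posterior becomes the prior for the next update.
After 'pass': normaliser = 0.75·0.1000 + 0.4·0.1000 + 0.35·0.8000; P(supplier A) ≈ 0.1899, P(supplier B) ≈ 0.1013, P(supplier C) ≈ 0.7089
After 'flag': normaliser = 0.25·0.1899 + 0.6·0.1013 + 0.65·0.7089; P(supplier A) ≈ 0.0834, P(supplier B) ≈ 0.1068, P(supplier C) ≈ 0.8098
After 'flag': normaliser = 0.25·0.0834 + 0.6·0.1068 + 0.65·0.8098; P(supplier A) ≈ 0.0341, P(supplier B) ≈ 0.1048, P(supplier C) ≈ 0.8611

0.8611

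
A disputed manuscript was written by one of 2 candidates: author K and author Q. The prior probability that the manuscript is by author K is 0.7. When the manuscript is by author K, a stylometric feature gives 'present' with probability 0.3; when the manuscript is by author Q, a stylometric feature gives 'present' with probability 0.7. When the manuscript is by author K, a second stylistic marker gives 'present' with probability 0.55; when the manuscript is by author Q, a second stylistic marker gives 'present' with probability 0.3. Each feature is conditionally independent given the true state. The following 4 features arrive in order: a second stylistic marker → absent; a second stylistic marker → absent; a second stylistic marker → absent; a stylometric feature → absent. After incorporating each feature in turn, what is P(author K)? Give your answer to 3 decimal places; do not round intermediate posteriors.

Each posterior becomes the prior for the next update.
After a second stylistic marker='absent': P(author K) = 0.45·0.7000 / (0.45·0.7000 + 0.7·0.3000) ≈ 0.6000
After a second stylistic marker='absent': P(author K) = 0.45·0.6000 / (0.45·0.6000 + 0.7·0.4000) ≈ 0.4909
After a second stylistic marker='absent': P(author K) = 0.45·0.4909 / (0.45·0.4909 + 0.7·0.5091) ≈ 0.3827
After a stylometric feature='absent': P(author K) = 0.7·0.3827 / (0.7·0.3827 + 0.3·0.6173) ≈ 0.5912

0.591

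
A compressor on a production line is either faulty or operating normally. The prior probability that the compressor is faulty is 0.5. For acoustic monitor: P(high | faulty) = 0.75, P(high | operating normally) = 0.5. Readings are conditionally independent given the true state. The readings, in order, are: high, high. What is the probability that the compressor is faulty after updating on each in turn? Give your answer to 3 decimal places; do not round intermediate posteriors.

0.692

Apply Bayes' rule sequentially, carrying P(faulty) forward.
After 'high': P(faulty) = 0.75·0.5000 / (0.75·0.5000 + 0.5·0.5000) ≈ 0.6000
After 'high': P(faulty) = 0.75·0.6000 / (0.75·0.6000 + 0.5·0.4000) ≈ 0.6923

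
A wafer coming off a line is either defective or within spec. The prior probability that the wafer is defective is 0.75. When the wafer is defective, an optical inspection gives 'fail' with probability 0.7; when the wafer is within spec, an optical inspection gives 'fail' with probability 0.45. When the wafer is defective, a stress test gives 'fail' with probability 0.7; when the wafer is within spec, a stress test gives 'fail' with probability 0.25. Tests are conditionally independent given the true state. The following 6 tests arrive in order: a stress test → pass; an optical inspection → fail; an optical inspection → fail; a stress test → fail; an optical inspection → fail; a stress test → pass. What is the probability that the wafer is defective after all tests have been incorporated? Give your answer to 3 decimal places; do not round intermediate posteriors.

0.835

After a stress test='pass': P(defective) = 0.3·0.7500 / (0.3·0.7500 + 0.75·0.2500) ≈ 0.5455
After an optical inspection='fail': P(defective) = 0.7·0.5455 / (0.7·0.5455 + 0.45·0.4545) ≈ 0.6512
After an optical inspection='fail': P(defective) = 0.7·0.6512 / (0.7·0.6512 + 0.45·0.3488) ≈ 0.7438
After a stress test='fail': P(defective) = 0.7·0.7438 / (0.7·0.7438 + 0.25·0.2562) ≈ 0.8905
After an optical inspection='fail': P(defective) = 0.7·0.8905 / (0.7·0.8905 + 0.45·0.1095) ≈ 0.9267
After a stress test='pass': P(defective) = 0.3·0.9267 / (0.3·0.9267 + 0.75·0.0733) ≈ 0.8350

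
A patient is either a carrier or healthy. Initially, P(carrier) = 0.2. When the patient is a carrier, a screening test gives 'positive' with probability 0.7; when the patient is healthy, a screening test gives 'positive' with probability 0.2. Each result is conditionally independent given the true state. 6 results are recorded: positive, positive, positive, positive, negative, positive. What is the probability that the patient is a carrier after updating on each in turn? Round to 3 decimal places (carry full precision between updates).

Apply Bayes' rule sequentially, carrying P(carrier) forward.
After 'positive': P(carrier) = 0.7·0.2000 / (0.7·0.2000 + 0.2·0.8000) ≈ 0.4667
After 'positive': P(carrier) = 0.7·0.4667 / (0.7·0.4667 + 0.2·0.5333) ≈ 0.7538
After 'positive': P(carrier) = 0.7·0.7538 / (0.7·0.7538 + 0.2·0.2462) ≈ 0.9147
After 'positive': P(carrier) = 0.7·0.9147 / (0.7·0.9147 + 0.2·0.0853) ≈ 0.9740
After 'negative': P(carrier) = 0.3·0.9740 / (0.3·0.9740 + 0.8·0.0260) ≈ 0.9336
After 'positive': P(carrier) = 0.7·0.9336 / (0.7·0.9336 + 0.2·0.0664) ≈ 0.9801

0.980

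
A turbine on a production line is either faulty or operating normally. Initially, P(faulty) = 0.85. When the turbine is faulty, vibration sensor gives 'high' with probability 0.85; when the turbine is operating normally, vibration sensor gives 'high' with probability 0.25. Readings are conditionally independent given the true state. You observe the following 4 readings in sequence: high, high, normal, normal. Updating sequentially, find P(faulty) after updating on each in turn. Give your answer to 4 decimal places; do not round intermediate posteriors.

0.7238

After 'high': P(faulty) = 0.85·0.8500 / (0.85·0.8500 + 0.25·0.1500) ≈ 0.9507
After 'high': P(faulty) = 0.85·0.9507 / (0.85·0.9507 + 0.25·0.0493) ≈ 0.9850
After 'normal': P(faulty) = 0.15·0.9850 / (0.15·0.9850 + 0.75·0.0150) ≈ 0.9291
After 'normal': P(faulty) = 0.15·0.9291 / (0.15·0.9291 + 0.75·0.0709) ≈ 0.7238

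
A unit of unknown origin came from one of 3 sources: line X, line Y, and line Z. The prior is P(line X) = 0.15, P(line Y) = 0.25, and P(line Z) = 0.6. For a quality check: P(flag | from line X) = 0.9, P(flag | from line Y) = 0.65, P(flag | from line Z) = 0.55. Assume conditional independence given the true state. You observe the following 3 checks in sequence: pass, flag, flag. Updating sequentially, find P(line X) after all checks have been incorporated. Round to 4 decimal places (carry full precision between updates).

0.0929

Each posterior becomes the prior for the next update.
After 'pass': normaliser = 0.1·0.1500 + 0.35·0.2500 + 0.45·0.6000; P(line X) ≈ 0.0403, P(line Y) ≈ 0.2349, P(line Z) ≈ 0.7248
After 'flag': normaliser = 0.9·0.0403 + 0.65·0.2349 + 0.55·0.7248; P(line X) ≈ 0.0617, P(line Y) ≈ 0.2599, P(line Z) ≈ 0.6785
After 'flag': normaliser = 0.9·0.0617 + 0.65·0.2599 + 0.55·0.6785; P(line X) ≈ 0.0929, P(line Y) ≈ 0.2826, P(line Z) ≈ 0.6245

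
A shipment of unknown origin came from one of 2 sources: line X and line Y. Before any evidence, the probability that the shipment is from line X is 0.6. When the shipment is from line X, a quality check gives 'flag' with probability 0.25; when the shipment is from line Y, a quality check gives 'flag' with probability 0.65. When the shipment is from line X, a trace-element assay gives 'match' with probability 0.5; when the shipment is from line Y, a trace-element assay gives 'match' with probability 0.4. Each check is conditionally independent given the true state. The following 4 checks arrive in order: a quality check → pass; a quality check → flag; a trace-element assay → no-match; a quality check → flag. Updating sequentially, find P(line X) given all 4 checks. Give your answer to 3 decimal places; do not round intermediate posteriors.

After a quality check='pass': P(line X) = 0.75·0.6000 / (0.75·0.6000 + 0.35·0.4000) ≈ 0.7627
After a quality check='flag': P(line X) = 0.25·0.7627 / (0.25·0.7627 + 0.65·0.2373) ≈ 0.5528
After a trace-element assay='no-match': P(line X) = 0.5·0.5528 / (0.5·0.5528 + 0.6·0.4472) ≈ 0.5074
After a quality check='flag': P(line X) = 0.25·0.5074 / (0.25·0.5074 + 0.65·0.4926) ≈ 0.2838

0.284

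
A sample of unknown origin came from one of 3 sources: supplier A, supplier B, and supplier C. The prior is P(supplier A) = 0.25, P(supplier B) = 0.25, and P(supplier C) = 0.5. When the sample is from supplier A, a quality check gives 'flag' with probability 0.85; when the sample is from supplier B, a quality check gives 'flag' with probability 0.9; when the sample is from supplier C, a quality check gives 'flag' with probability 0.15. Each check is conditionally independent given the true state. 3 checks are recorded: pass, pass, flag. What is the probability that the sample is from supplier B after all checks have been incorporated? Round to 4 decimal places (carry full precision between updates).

Apply Bayes' rule sequentially, carrying P(supplier B) forward.
After 'pass': normaliser = 0.15·0.2500 + 0.1·0.2500 + 0.85·0.5000; P(supplier A) ≈ 0.0769, P(supplier B) ≈ 0.0513, P(supplier C) ≈ 0.8718
After 'pass': normaliser = 0.15·0.0769 + 0.1·0.0513 + 0.85·0.8718; P(supplier A) ≈ 0.0152, P(supplier B) ≈ 0.0068, P(supplier C) ≈ 0.9780
After 'flag': normaliser = 0.85·0.0152 + 0.9·0.0068 + 0.15·0.9780; P(supplier A) ≈ 0.0781, P(supplier B) ≈ 0.0368, P(supplier C) ≈ 0.8851

0.0368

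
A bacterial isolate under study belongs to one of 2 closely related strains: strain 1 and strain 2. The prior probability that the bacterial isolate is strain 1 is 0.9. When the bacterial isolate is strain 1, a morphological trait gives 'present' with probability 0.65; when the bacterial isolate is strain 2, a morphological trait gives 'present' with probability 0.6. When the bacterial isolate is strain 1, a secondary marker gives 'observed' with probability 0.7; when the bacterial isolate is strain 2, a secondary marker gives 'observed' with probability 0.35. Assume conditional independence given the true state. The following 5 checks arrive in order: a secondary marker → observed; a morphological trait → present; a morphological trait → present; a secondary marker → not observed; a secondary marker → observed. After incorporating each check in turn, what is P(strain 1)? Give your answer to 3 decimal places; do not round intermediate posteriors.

After a secondary marker='observed': P(strain 1) = 0.7·0.9000 / (0.7·0.9000 + 0.35·0.1000) ≈ 0.9474
After a morphological trait='present': P(strain 1) = 0.65·0.9474 / (0.65·0.9474 + 0.6·0.0526) ≈ 0.9512
After a morphological trait='present': P(strain 1) = 0.65·0.9512 / (0.65·0.9512 + 0.6·0.0488) ≈ 0.9548
After a secondary marker='not observed': P(strain 1) = 0.3·0.9548 / (0.3·0.9548 + 0.65·0.0452) ≈ 0.9070
After a secondary marker='observed': P(strain 1) = 0.7·0.9070 / (0.7·0.9070 + 0.35·0.0930) ≈ 0.9512

0.951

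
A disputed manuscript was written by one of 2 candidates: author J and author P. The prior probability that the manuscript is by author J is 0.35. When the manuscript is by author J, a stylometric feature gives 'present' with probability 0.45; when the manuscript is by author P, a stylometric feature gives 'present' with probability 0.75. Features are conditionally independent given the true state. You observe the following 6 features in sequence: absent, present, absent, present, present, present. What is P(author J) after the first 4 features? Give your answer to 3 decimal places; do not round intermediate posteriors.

After 'absent': P(author J) = 0.55·0.3500 / (0.55·0.3500 + 0.25·0.6500) ≈ 0.5423
After 'present': P(author J) = 0.45·0.5423 / (0.45·0.5423 + 0.75·0.4577) ≈ 0.4155
After 'absent': P(author J) = 0.55·0.4155 / (0.55·0.4155 + 0.25·0.5845) ≈ 0.6099
After 'present': P(author J) = 0.45·0.6099 / (0.45·0.6099 + 0.75·0.3901) ≈ 0.4841

0.484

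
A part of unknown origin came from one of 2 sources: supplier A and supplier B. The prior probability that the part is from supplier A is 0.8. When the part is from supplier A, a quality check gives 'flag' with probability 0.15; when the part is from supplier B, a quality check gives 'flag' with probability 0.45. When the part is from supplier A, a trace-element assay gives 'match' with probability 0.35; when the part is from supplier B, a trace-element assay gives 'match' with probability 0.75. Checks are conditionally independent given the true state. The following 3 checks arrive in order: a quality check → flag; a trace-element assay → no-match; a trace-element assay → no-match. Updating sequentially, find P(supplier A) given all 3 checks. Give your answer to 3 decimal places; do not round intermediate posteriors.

0.900

After a quality check='flag': P(supplier A) = 0.15·0.8000 / (0.15·0.8000 + 0.45·0.2000) ≈ 0.5714
After a trace-element assay='no-match': P(supplier A) = 0.65·0.5714 / (0.65·0.5714 + 0.25·0.4286) ≈ 0.7761
After a trace-element assay='no-match': P(supplier A) = 0.65·0.7761 / (0.65·0.7761 + 0.25·0.2239) ≈ 0.9001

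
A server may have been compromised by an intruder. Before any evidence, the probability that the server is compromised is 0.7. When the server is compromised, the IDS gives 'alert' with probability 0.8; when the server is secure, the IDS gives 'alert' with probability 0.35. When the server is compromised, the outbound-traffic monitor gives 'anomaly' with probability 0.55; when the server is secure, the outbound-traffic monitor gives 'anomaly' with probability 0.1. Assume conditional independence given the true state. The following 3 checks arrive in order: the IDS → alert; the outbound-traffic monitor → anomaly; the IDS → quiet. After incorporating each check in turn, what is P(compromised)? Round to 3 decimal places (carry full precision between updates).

0.900

After the IDS='alert': P(compromised) = 0.8·0.7000 / (0.8·0.7000 + 0.35·0.3000) ≈ 0.8421
After the outbound-traffic monitor='anomaly': P(compromised) = 0.55·0.8421 / (0.55·0.8421 + 0.1·0.1579) ≈ 0.9670
After the IDS='quiet': P(compromised) = 0.2·0.9670 / (0.2·0.9670 + 0.65·0.0330) ≈ 0.9003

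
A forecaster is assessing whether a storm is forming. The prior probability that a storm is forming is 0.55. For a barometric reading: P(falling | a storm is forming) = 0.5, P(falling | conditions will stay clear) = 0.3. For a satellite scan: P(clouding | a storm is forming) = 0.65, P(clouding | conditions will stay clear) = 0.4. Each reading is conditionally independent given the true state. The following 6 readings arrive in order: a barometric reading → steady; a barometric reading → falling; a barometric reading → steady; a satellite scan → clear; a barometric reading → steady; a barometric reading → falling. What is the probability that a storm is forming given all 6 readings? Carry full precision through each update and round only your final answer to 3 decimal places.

After a barometric reading='steady': P(storm) = 0.5·0.5500 / (0.5·0.5500 + 0.7·0.4500) ≈ 0.4661
After a barometric reading='falling': P(storm) = 0.5·0.4661 / (0.5·0.4661 + 0.3·0.5339) ≈ 0.5927
After a barometric reading='steady': P(storm) = 0.5·0.5927 / (0.5·0.5927 + 0.7·0.4073) ≈ 0.5096
After a satellite scan='clear': P(storm) = 0.35·0.5096 / (0.35·0.5096 + 0.6·0.4904) ≈ 0.3774
After a barometric reading='steady': P(storm) = 0.5·0.3774 / (0.5·0.3774 + 0.7·0.6226) ≈ 0.3022
After a barometric reading='falling': P(storm) = 0.5·0.3022 / (0.5·0.3022 + 0.3·0.6978) ≈ 0.4192

0.419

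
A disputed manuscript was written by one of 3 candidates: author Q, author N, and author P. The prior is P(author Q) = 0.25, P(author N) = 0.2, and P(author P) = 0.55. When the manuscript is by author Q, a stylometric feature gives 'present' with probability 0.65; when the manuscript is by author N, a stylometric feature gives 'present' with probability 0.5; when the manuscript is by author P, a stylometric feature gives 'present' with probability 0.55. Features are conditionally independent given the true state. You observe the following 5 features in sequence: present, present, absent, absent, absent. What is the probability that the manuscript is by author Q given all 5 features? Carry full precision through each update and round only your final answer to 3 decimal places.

After 'present': normaliser = 0.65·0.2500 + 0.5·0.2000 + 0.55·0.5500; P(author Q) ≈ 0.2876, P(author N) ≈ 0.1770, P(author P) ≈ 0.5354
After 'present': normaliser = 0.65·0.2876 + 0.5·0.1770 + 0.55·0.5354; P(author Q) ≈ 0.3280, P(author N) ≈ 0.1553, P(author P) ≈ 0.5167
After 'absent': normaliser = 0.35·0.3280 + 0.5·0.1553 + 0.45·0.5167; P(author Q) ≈ 0.2702, P(author N) ≈ 0.1827, P(author P) ≈ 0.5471
After 'absent': normaliser = 0.35·0.2702 + 0.5·0.1827 + 0.45·0.5471; P(author Q) ≈ 0.2188, P(author N) ≈ 0.2114, P(author P) ≈ 0.5698
After 'absent': normaliser = 0.35·0.2188 + 0.5·0.2114 + 0.45·0.5698; P(author Q) ≈ 0.1746, P(author N) ≈ 0.2409, P(author P) ≈ 0.5845

0.175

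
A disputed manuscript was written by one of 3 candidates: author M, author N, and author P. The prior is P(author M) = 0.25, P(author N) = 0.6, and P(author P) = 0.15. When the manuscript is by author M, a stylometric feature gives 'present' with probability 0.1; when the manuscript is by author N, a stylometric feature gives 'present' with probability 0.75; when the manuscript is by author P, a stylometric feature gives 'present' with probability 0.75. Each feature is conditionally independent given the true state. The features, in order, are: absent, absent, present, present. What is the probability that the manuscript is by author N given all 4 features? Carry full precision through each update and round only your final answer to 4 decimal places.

0.7429

After 'absent': normaliser = 0.9·0.2500 + 0.25·0.6000 + 0.25·0.1500; P(author M) ≈ 0.5455, P(author N) ≈ 0.3636, P(author P) ≈ 0.0909
After 'absent': normaliser = 0.9·0.5455 + 0.25·0.3636 + 0.25·0.0909; P(author M) ≈ 0.8120, P(author N) ≈ 0.1504, P(author P) ≈ 0.0376
After 'present': normaliser = 0.1·0.8120 + 0.75·0.1504 + 0.75·0.0376; P(author M) ≈ 0.3655, P(author N) ≈ 0.5076, P(author P) ≈ 0.1269
After 'present': normaliser = 0.1·0.3655 + 0.75·0.5076 + 0.75·0.1269; P(author M) ≈ 0.0713, P(author N) ≈ 0.7429, P(author P) ≈ 0.1857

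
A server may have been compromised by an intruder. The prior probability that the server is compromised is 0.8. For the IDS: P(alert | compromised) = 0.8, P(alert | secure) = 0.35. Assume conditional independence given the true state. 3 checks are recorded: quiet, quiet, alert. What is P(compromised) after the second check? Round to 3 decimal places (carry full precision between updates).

After 'quiet': P(compromised) = 0.2·0.8000 / (0.2·0.8000 + 0.65·0.2000) ≈ 0.5517
After 'quiet': P(compromised) = 0.2·0.5517 / (0.2·0.5517 + 0.65·0.4483) ≈ 0.2747

0.275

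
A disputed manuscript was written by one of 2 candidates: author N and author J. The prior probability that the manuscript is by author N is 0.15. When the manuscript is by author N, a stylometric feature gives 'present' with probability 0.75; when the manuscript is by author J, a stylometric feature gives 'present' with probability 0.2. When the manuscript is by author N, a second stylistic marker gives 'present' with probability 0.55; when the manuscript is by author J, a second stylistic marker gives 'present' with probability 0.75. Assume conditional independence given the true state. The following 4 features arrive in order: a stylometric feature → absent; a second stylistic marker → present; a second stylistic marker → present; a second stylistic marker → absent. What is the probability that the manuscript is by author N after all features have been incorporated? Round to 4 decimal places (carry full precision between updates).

Each posterior becomes the prior for the next update.
After a stylometric feature='absent': P(author N) = 0.25·0.1500 / (0.25·0.1500 + 0.8·0.8500) ≈ 0.0523
After a second stylistic marker='present': P(author N) = 0.55·0.0523 / (0.55·0.0523 + 0.75·0.9477) ≈ 0.0389
After a second stylistic marker='present': P(author N) = 0.55·0.0389 / (0.55·0.0389 + 0.75·0.9611) ≈ 0.0288
After a second stylistic marker='absent': P(author N) = 0.45·0.0288 / (0.45·0.0288 + 0.25·0.9712) ≈ 0.0507

0.0507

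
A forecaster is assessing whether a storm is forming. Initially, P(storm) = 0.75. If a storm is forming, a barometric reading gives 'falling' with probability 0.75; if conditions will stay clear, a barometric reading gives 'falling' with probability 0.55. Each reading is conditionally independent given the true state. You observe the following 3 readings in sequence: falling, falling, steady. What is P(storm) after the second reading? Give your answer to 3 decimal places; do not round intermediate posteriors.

0.848

After 'falling': P(storm) = 0.75·0.7500 / (0.75·0.7500 + 0.55·0.2500) ≈ 0.8036
After 'falling': P(storm) = 0.75·0.8036 / (0.75·0.8036 + 0.55·0.1964) ≈ 0.8480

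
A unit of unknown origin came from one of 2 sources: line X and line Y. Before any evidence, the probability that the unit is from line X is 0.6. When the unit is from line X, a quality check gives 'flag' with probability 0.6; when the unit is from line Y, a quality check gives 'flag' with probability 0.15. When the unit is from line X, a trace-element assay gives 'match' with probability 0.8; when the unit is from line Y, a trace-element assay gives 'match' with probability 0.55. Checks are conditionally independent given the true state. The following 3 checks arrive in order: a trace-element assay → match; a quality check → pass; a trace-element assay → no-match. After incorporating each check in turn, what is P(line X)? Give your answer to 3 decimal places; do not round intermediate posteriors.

0.313

After a trace-element assay='match': P(line X) = 0.8·0.6000 / (0.8·0.6000 + 0.55·0.4000) ≈ 0.6857
After a quality check='pass': P(line X) = 0.4·0.6857 / (0.4·0.6857 + 0.85·0.3143) ≈ 0.5066
After a trace-element assay='no-match': P(line X) = 0.2·0.5066 / (0.2·0.5066 + 0.45·0.4934) ≈ 0.3133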